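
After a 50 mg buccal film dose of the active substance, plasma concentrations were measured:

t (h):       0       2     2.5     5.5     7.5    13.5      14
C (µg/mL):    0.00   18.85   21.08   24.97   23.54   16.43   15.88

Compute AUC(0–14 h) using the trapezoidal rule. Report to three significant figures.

AUC = 274 µg/mL·h

Trapezoidal AUC_0→14:
  [0→2]: (0.00+18.85)/2 × 2 = 18.85
  [2→2.5]: (18.85+21.08)/2 × 0.5 = 9.9825
  [2.5→5.5]: (21.08+24.97)/2 × 3 = 69.075
  [5.5→7.5]: (24.97+23.54)/2 × 2 = 48.51
  [7.5→13.5]: (23.54+16.43)/2 × 6 = 119.91
  [13.5→14]: (16.43+15.88)/2 × 0.5 = 8.0775
  Sum = 274.405 µg/mL·h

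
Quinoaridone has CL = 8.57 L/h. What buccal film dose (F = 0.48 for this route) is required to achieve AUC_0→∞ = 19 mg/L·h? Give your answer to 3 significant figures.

Dose = CL × AUC_0→∞ / F
     = 8.57 × 19 / 0.48 = 339.229 mg

Dose = 339 mg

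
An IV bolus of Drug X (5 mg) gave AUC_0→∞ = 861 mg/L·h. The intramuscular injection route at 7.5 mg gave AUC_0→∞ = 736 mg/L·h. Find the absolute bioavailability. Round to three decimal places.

F = (AUC_ev / D_ev) / (AUC_iv / D_iv)
  = (736/7.5) / (861/5)
  = 98.1333 / 172.2 = 0.5699

F = 0.570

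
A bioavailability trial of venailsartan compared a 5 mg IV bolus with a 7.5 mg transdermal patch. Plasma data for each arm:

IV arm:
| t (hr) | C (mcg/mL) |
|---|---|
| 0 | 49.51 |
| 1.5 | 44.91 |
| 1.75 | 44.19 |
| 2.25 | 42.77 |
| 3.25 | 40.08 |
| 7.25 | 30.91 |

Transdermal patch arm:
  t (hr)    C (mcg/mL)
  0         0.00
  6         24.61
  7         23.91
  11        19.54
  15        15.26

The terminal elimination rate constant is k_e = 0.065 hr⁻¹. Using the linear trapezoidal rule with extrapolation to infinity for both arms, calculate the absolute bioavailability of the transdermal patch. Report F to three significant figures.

F = 0.428

Trapezoidal AUC_0→7.25 (IV):
  [0→1.5]: (49.51+44.91)/2 × 1.5 = 70.815
  [1.5→1.75]: (44.91+44.19)/2 × 0.25 = 11.1375
  [1.75→2.25]: (44.19+42.77)/2 × 0.5 = 21.74
  [2.25→3.25]: (42.77+40.08)/2 × 1 = 41.425
  [3.25→7.25]: (40.08+30.91)/2 × 4 = 141.98
  Sum = 287.0975 mcg/mL·hr
IV tail: 30.91/0.065 = 475.538; AUC_iv,0→∞ = 287.0975 + 475.538 = 762.6355 mcg/mL·hr
Trapezoidal AUC_0→15 (transdermal patch):
  [0→6]: (0.00+24.61)/2 × 6 = 73.83
  [6→7]: (24.61+23.91)/2 × 1 = 24.26
  [7→11]: (23.91+19.54)/2 × 4 = 86.9
  [11→15]: (19.54+15.26)/2 × 4 = 69.6
  Sum = 254.59 mcg/mL·hr
transdermal patch tail: 15.26/0.065 = 234.769; AUC_ev,0→∞ = 254.59 + 234.769 = 489.359 mcg/mL·hr
F = (AUC_ev/D_ev)/(AUC_iv/D_iv) = (489.359/7.5)/(762.6355/5) = 65.2479/152.5271 = 0.4278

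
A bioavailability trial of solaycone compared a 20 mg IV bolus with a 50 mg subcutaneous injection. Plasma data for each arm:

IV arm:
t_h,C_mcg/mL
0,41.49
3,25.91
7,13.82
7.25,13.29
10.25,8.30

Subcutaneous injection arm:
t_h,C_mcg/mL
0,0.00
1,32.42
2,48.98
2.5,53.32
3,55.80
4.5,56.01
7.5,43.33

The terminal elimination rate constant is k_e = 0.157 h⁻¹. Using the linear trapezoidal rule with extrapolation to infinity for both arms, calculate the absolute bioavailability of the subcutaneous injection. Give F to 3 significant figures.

F = 0.919

Trapezoidal AUC_0→10.25 (IV):
  [0→3]: (41.49+25.91)/2 × 3 = 101.1
  [3→7]: (25.91+13.82)/2 × 4 = 79.46
  [7→7.25]: (13.82+13.29)/2 × 0.25 = 3.38875
  [7.25→10.25]: (13.29+8.30)/2 × 3 = 32.385
  Sum = 216.33375 mcg/mL·h
IV tail: 8.30/0.157 = 52.866; AUC_iv,0→∞ = 216.33375 + 52.866 = 269.19975 mcg/mL·h
Trapezoidal AUC_0→7.5 (subcutaneous injection):
  [0→1]: (0.00+32.42)/2 × 1 = 16.21
  [1→2]: (32.42+48.98)/2 × 1 = 40.7
  [2→2.5]: (48.98+53.32)/2 × 0.5 = 25.575
  [2.5→3]: (53.32+55.80)/2 × 0.5 = 27.28
  [3→4.5]: (55.80+56.01)/2 × 1.5 = 83.8575
  [4.5→7.5]: (56.01+43.33)/2 × 3 = 149.01
  Sum = 342.6325 mcg/mL·h
subcutaneous injection tail: 43.33/0.157 = 275.987; AUC_ev,0→∞ = 342.6325 + 275.987 = 618.6195 mcg/mL·h
F = (AUC_ev/D_ev)/(AUC_iv/D_iv) = (618.6195/50)/(269.19975/20) = 12.37239/13.46 = 0.9192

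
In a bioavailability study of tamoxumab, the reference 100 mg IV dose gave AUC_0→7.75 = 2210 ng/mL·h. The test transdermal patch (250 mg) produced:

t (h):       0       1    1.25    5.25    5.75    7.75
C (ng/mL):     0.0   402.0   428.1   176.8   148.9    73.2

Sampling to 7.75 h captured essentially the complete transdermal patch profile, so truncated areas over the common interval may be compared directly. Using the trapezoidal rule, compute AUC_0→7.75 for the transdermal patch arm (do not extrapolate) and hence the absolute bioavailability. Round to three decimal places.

Trapezoidal AUC_0→7.75 (transdermal patch):
  [0→1]: (0.0+402.0)/2 × 1 = 201.0
  [1→1.25]: (402.0+428.1)/2 × 0.25 = 103.7625
  [1.25→5.25]: (428.1+176.8)/2 × 4 = 1209.8
  [5.25→5.75]: (176.8+148.9)/2 × 0.5 = 81.425
  [5.75→7.75]: (148.9+73.2)/2 × 2 = 222.1
  Sum = 1818.0875 ng/mL·h
F = (AUC_ev/D_ev)/(AUC_iv/D_iv) = (1818.0875/250)/(2210/100) = 7.27235/22.1 = 0.3291

F = 0.329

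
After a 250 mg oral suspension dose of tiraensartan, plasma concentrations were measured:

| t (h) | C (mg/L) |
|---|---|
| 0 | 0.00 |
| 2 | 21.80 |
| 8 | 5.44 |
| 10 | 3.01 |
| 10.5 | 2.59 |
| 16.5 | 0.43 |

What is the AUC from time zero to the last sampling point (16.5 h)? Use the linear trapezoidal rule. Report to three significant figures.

Trapezoidal AUC_0→16.5:
  [0→2]: (0.00+21.80)/2 × 2 = 21.8
  [2→8]: (21.80+5.44)/2 × 6 = 81.72
  [8→10]: (5.44+3.01)/2 × 2 = 8.45
  [10→10.5]: (3.01+2.59)/2 × 0.5 = 1.4
  [10.5→16.5]: (2.59+0.43)/2 × 6 = 9.06
  Sum = 122.43 mg/L·h

AUC = 122 mg/L·h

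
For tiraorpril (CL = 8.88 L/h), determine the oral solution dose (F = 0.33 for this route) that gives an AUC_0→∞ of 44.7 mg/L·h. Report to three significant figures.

Dose = CL × AUC_0→∞ / F
     = 8.88 × 44.7 / 0.33 = 1202.84 mg

Dose = 1200 mg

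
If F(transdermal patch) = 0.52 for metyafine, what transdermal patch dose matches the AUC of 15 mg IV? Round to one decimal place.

For equal systemic exposure: F × D_ev = D_iv
D_ev = D_iv / F = 15 / 0.52 = 28.8462 mg

D_transdermal = 28.8 mg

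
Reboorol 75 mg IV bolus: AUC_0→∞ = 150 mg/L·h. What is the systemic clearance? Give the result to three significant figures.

CL = Dose_iv / AUC_0→∞
   = 75 / 150 = 0.5 L/h

CL = 0.500 L/h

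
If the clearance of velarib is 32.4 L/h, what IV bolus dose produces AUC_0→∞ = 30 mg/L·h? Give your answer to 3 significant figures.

Dose_iv = CL × AUC_0→∞
     = 32.4 × 30 = 972 mg

Dose = 972 mg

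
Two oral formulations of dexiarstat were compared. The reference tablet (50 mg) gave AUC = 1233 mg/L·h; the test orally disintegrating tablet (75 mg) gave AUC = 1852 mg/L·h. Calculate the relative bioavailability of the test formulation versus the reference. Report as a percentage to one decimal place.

F_rel = (AUC_test/D_test) / (AUC_ref/D_ref)
      = (1852/75) / (1233/50)
      = 24.6933 / 24.66 = 1.0014 = 100.14%

F_rel = 100.1%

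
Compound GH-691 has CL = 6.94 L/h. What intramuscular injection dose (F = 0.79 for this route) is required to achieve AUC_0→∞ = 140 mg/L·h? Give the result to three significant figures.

Dose = 1230 mg

Dose = CL × AUC_0→∞ / F
     = 6.94 × 140 / 0.79 = 1229.87 mg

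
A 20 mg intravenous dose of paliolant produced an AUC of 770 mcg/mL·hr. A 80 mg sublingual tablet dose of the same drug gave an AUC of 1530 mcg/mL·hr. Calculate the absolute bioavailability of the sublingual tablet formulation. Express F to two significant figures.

F = 0.50

F = (AUC_ev / D_ev) / (AUC_iv / D_iv)
  = (1530/80) / (770/20)
  = 19.125 / 38.5 = 0.4968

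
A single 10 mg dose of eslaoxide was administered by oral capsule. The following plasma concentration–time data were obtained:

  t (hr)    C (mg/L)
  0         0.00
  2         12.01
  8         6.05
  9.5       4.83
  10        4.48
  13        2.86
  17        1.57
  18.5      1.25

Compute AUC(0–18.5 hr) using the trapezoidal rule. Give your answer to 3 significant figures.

AUC = 98.7 mg/L·hr

Trapezoidal AUC_0→18.5:
  [0→2]: (0.00+12.01)/2 × 2 = 12.01
  [2→8]: (12.01+6.05)/2 × 6 = 54.18
  [8→9.5]: (6.05+4.83)/2 × 1.5 = 8.16
  [9.5→10]: (4.83+4.48)/2 × 0.5 = 2.3275
  [10→13]: (4.48+2.86)/2 × 3 = 11.01
  [13→17]: (2.86+1.57)/2 × 4 = 8.86
  [17→18.5]: (1.57+1.25)/2 × 1.5 = 2.115
  Sum = 98.6625 mg/L·hr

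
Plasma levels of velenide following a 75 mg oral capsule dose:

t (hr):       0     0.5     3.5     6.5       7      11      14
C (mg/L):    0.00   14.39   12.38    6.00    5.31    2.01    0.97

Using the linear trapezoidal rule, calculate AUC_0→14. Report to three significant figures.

Trapezoidal AUC_0→14:
  [0→0.5]: (0.00+14.39)/2 × 0.5 = 3.5975
  [0.5→3.5]: (14.39+12.38)/2 × 3 = 40.155
  [3.5→6.5]: (12.38+6.00)/2 × 3 = 27.57
  [6.5→7]: (6.00+5.31)/2 × 0.5 = 2.8275
  [7→11]: (5.31+2.01)/2 × 4 = 14.64
  [11→14]: (2.01+0.97)/2 × 3 = 4.47
  Sum = 93.26 mg/L·hr

AUC = 93.3 mg/L·hr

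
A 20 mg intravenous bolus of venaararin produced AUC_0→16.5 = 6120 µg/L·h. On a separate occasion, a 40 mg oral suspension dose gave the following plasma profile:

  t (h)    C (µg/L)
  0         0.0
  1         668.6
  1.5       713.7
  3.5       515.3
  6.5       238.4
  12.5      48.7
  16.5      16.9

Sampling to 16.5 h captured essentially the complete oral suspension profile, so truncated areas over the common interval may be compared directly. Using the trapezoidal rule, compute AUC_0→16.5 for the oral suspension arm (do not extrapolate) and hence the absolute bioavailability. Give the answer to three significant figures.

F = 0.329

Trapezoidal AUC_0→16.5 (oral suspension):
  [0→1]: (0.0+668.6)/2 × 1 = 334.3
  [1→1.5]: (668.6+713.7)/2 × 0.5 = 345.575
  [1.5→3.5]: (713.7+515.3)/2 × 2 = 1229.0
  [3.5→6.5]: (515.3+238.4)/2 × 3 = 1130.55
  [6.5→12.5]: (238.4+48.7)/2 × 6 = 861.3
  [12.5→16.5]: (48.7+16.9)/2 × 4 = 131.2
  Sum = 4031.925 µg/L·h
F = (AUC_ev/D_ev)/(AUC_iv/D_iv) = (4031.925/40)/(6120/20) = 100.798/306 = 0.3294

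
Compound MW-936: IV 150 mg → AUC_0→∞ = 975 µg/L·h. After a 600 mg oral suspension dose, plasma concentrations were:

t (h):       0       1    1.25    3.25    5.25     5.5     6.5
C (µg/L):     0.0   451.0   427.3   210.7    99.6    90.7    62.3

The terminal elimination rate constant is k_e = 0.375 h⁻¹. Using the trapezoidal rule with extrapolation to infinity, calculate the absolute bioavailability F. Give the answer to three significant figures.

Trapezoidal AUC_0→6.5 (oral suspension):
  [0→1]: (0.0+451.0)/2 × 1 = 225.5
  [1→1.25]: (451.0+427.3)/2 × 0.25 = 109.7875
  [1.25→3.25]: (427.3+210.7)/2 × 2 = 638.0
  [3.25→5.25]: (210.7+99.6)/2 × 2 = 310.3
  [5.25→5.5]: (99.6+90.7)/2 × 0.25 = 23.7875
  [5.5→6.5]: (90.7+62.3)/2 × 1 = 76.5
  Sum = 1383.875 µg/L·h
Tail: C_last/k_e = 62.3/0.375 = 166.133
AUC_0→∞ (oral suspension) = 1383.875 + 166.133 = 1550.008 µg/L·h
F = (AUC_ev/D_ev)/(AUC_iv/D_iv) = (1550.008/600)/(975/150) = 2.58335/6.5 = 0.3974

F = 0.397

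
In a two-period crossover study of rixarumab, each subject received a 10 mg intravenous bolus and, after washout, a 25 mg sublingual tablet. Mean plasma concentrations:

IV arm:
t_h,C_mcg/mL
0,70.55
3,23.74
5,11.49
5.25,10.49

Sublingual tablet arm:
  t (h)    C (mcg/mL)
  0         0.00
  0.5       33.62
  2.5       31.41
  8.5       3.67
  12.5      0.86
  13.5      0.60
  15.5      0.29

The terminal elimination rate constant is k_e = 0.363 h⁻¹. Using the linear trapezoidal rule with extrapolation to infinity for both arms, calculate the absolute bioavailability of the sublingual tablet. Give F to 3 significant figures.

Trapezoidal AUC_0→5.25 (IV):
  [0→3]: (70.55+23.74)/2 × 3 = 141.435
  [3→5]: (23.74+11.49)/2 × 2 = 35.23
  [5→5.25]: (11.49+10.49)/2 × 0.25 = 2.7475
  Sum = 179.4125 mcg/mL·h
IV tail: 10.49/0.363 = 28.898; AUC_iv,0→∞ = 179.4125 + 28.898 = 208.3105 mcg/mL·h
Trapezoidal AUC_0→15.5 (sublingual tablet):
  [0→0.5]: (0.00+33.62)/2 × 0.5 = 8.405
  [0.5→2.5]: (33.62+31.41)/2 × 2 = 65.03
  [2.5→8.5]: (31.41+3.67)/2 × 6 = 105.24
  [8.5→12.5]: (3.67+0.86)/2 × 4 = 9.06
  [12.5→13.5]: (0.86+0.60)/2 × 1 = 0.73
  [13.5→15.5]: (0.60+0.29)/2 × 2 = 0.89
  Sum = 189.355 mcg/mL·h
sublingual tablet tail: 0.29/0.363 = 0.799; AUC_ev,0→∞ = 189.355 + 0.799 = 190.154 mcg/mL·h
F = (AUC_ev/D_ev)/(AUC_iv/D_iv) = (190.154/25)/(208.3105/10) = 7.60616/20.83105 = 0.3651

F = 0.365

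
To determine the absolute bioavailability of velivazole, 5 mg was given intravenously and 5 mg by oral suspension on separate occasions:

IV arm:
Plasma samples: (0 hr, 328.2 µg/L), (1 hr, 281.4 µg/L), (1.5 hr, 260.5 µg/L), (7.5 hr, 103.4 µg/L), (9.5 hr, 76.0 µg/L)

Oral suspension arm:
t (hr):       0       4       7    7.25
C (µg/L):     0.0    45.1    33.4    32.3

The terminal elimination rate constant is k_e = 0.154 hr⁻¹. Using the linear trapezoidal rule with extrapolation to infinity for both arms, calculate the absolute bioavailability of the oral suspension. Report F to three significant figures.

F = 0.193

Trapezoidal AUC_0→9.5 (IV):
  [0→1]: (328.2+281.4)/2 × 1 = 304.8
  [1→1.5]: (281.4+260.5)/2 × 0.5 = 135.475
  [1.5→7.5]: (260.5+103.4)/2 × 6 = 1091.7
  [7.5→9.5]: (103.4+76.0)/2 × 2 = 179.4
  Sum = 1711.375 µg/L·hr
IV tail: 76.0/0.154 = 493.506; AUC_iv,0→∞ = 1711.375 + 493.506 = 2204.881 µg/L·hr
Trapezoidal AUC_0→7.25 (oral suspension):
  [0→4]: (0.0+45.1)/2 × 4 = 90.2
  [4→7]: (45.1+33.4)/2 × 3 = 117.75
  [7→7.25]: (33.4+32.3)/2 × 0.25 = 8.2125
  Sum = 216.1625 µg/L·hr
oral suspension tail: 32.3/0.154 = 209.740; AUC_ev,0→∞ = 216.1625 + 209.740 = 425.9025 µg/L·hr
F = (AUC_ev/D_ev)/(AUC_iv/D_iv) = (425.9025/5)/(2204.881/5) = 85.1805/440.9762 = 0.1932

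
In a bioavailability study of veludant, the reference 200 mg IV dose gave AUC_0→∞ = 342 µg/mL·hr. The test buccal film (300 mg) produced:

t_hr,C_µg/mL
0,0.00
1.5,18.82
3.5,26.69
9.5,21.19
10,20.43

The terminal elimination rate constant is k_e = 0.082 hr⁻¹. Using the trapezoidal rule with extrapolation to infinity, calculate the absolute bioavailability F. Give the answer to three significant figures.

F = 0.902

Trapezoidal AUC_0→10 (buccal film):
  [0→1.5]: (0.00+18.82)/2 × 1.5 = 14.115
  [1.5→3.5]: (18.82+26.69)/2 × 2 = 45.51
  [3.5→9.5]: (26.69+21.19)/2 × 6 = 143.64
  [9.5→10]: (21.19+20.43)/2 × 0.5 = 10.405
  Sum = 213.67 µg/mL·hr
Tail: C_last/k_e = 20.43/0.082 = 249.146
AUC_0→∞ (buccal film) = 213.67 + 249.146 = 462.816 µg/mL·hr
F = (AUC_ev/D_ev)/(AUC_iv/D_iv) = (462.816/300)/(342/200) = 1.54272/1.71 = 0.9022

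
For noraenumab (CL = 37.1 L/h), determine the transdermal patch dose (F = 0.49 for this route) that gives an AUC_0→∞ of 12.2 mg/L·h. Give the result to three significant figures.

Dose = CL × AUC_0→∞ / F
     = 37.1 × 12.2 / 0.49 = 923.714 mg

Dose = 924 mg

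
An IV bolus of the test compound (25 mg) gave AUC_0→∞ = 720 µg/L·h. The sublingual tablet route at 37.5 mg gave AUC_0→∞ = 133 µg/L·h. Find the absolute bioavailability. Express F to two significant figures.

F = (AUC_ev / D_ev) / (AUC_iv / D_iv)
  = (133/37.5) / (720/25)
  = 3.54667 / 28.8 = 0.1231

F = 0.12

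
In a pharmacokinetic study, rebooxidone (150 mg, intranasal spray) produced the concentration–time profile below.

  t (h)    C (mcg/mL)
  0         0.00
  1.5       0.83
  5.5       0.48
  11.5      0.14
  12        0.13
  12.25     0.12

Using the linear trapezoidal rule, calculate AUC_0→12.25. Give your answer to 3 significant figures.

Trapezoidal AUC_0→12.25:
  [0→1.5]: (0.00+0.83)/2 × 1.5 = 0.6225
  [1.5→5.5]: (0.83+0.48)/2 × 4 = 2.62
  [5.5→11.5]: (0.48+0.14)/2 × 6 = 1.86
  [11.5→12]: (0.14+0.13)/2 × 0.5 = 0.0675
  [12→12.25]: (0.13+0.12)/2 × 0.25 = 0.03125
  Sum = 5.20125 mcg/mL·h

AUC = 5.20 mcg/mL·h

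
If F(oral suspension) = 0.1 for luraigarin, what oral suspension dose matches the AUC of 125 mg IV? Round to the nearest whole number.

For equal systemic exposure: F × D_ev = D_iv
D_ev = D_iv / F = 125 / 0.1 = 1250 mg

D_oral = 1250 mg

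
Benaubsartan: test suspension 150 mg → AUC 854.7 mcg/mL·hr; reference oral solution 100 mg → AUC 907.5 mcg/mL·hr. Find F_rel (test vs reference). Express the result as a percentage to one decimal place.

F_rel = 62.8%

F_rel = (AUC_test/D_test) / (AUC_ref/D_ref)
      = (854.7/150) / (907.5/100)
      = 5.698 / 9.075 = 0.6279 = 62.79%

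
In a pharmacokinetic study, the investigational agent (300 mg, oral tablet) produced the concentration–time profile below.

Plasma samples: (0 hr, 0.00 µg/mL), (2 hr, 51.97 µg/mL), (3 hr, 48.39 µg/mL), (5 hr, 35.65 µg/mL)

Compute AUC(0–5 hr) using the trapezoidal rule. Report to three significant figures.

Trapezoidal AUC_0→5:
  [0→2]: (0.00+51.97)/2 × 2 = 51.97
  [2→3]: (51.97+48.39)/2 × 1 = 50.18
  [3→5]: (48.39+35.65)/2 × 2 = 84.04
  Sum = 186.19 µg/mL·hr

AUC = 186 µg/mL·hr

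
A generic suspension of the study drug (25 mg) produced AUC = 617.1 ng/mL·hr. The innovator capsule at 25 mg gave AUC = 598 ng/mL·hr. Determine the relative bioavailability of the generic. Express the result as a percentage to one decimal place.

F_rel = (AUC_test/D_test) / (AUC_ref/D_ref)
      = (617.1/25) / (598/25)
      = 24.684 / 23.92 = 1.0319 = 103.19%

F_rel = 103.2%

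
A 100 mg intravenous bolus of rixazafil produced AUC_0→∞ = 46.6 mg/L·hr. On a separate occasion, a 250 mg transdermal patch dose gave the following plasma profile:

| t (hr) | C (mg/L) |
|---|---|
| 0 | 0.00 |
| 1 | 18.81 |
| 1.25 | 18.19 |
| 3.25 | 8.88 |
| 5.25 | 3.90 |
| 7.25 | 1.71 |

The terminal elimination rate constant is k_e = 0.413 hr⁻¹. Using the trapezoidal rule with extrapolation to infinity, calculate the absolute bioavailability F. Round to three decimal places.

F = 0.546

Trapezoidal AUC_0→7.25 (transdermal patch):
  [0→1]: (0.00+18.81)/2 × 1 = 9.405
  [1→1.25]: (18.81+18.19)/2 × 0.25 = 4.625
  [1.25→3.25]: (18.19+8.88)/2 × 2 = 27.07
  [3.25→5.25]: (8.88+3.90)/2 × 2 = 12.78
  [5.25→7.25]: (3.90+1.71)/2 × 2 = 5.61
  Sum = 59.49 mg/L·hr
Tail: C_last/k_e = 1.71/0.413 = 4.140
AUC_0→∞ (transdermal patch) = 59.49 + 4.140 = 63.63 mg/L·hr
F = (AUC_ev/D_ev)/(AUC_iv/D_iv) = (63.63/250)/(46.6/100) = 0.25452/0.466 = 0.5462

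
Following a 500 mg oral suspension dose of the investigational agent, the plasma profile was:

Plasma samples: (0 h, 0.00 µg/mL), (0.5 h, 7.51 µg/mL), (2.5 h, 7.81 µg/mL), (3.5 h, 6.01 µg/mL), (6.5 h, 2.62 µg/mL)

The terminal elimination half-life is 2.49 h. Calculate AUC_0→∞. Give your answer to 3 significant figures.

Trapezoidal AUC_0→6.5:
  [0→0.5]: (0.00+7.51)/2 × 0.5 = 1.8775
  [0.5→2.5]: (7.51+7.81)/2 × 2 = 15.32
  [2.5→3.5]: (7.81+6.01)/2 × 1 = 6.91
  [3.5→6.5]: (6.01+2.62)/2 × 3 = 12.945
  Sum = 37.0525 µg/mL·h
k_e = ln2 / t½ = 0.693147 / 2.49 = 0.2784 h^-1
Extrapolated tail: C_last / k_e = 2.62 / 0.2784 = 9.411
AUC_0→∞ = 37.0525 + 9.411 = 46.4635 µg/mL·h

AUC = 46.5 µg/mL·h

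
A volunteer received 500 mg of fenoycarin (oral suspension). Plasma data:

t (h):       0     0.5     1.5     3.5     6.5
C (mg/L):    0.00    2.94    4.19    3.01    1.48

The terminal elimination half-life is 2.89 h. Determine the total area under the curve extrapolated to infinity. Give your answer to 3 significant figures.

Trapezoidal AUC_0→6.5:
  [0→0.5]: (0.00+2.94)/2 × 0.5 = 0.735
  [0.5→1.5]: (2.94+4.19)/2 × 1 = 3.565
  [1.5→3.5]: (4.19+3.01)/2 × 2 = 7.2
  [3.5→6.5]: (3.01+1.48)/2 × 3 = 6.735
  Sum = 18.235 mg/L·h
k_e = ln2 / t½ = 0.693147 / 2.89 = 0.2398 h^-1
Extrapolated tail: C_last / k_e = 1.48 / 0.2398 = 6.172
AUC_0→∞ = 18.235 + 6.172 = 24.407 mg/L·h

AUC = 24.4 mg/L·h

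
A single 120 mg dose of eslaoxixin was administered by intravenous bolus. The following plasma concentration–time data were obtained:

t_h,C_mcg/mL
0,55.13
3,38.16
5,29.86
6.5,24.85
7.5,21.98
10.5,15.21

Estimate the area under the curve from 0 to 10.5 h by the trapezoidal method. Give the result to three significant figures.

AUC = 328 mcg/mL·h

Trapezoidal AUC_0→10.5:
  [0→3]: (55.13+38.16)/2 × 3 = 139.935
  [3→5]: (38.16+29.86)/2 × 2 = 68.02
  [5→6.5]: (29.86+24.85)/2 × 1.5 = 41.0325
  [6.5→7.5]: (24.85+21.98)/2 × 1 = 23.415
  [7.5→10.5]: (21.98+15.21)/2 × 3 = 55.785
  Sum = 328.1875 mcg/mL·h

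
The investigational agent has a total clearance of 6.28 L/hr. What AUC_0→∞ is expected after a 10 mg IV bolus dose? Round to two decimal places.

AUC_0→∞ = Dose_iv / CL
        = 10 / 6.28 = 1.59236 mg/L·hr

AUC = 1.59 mg/L·hr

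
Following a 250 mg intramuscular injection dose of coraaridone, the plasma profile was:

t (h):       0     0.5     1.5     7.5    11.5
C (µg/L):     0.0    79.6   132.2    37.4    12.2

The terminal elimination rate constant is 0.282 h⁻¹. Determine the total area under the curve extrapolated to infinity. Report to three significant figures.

Trapezoidal AUC_0→11.5:
  [0→0.5]: (0.0+79.6)/2 × 0.5 = 19.9
  [0.5→1.5]: (79.6+132.2)/2 × 1 = 105.9
  [1.5→7.5]: (132.2+37.4)/2 × 6 = 508.8
  [7.5→11.5]: (37.4+12.2)/2 × 4 = 99.2
  Sum = 733.8 µg/L·h
Extrapolated tail: C_last / k_e = 12.2 / 0.282 = 43.262
AUC_0→∞ = 733.8 + 43.262 = 777.062 µg/L·h

AUC = 777 µg/L·h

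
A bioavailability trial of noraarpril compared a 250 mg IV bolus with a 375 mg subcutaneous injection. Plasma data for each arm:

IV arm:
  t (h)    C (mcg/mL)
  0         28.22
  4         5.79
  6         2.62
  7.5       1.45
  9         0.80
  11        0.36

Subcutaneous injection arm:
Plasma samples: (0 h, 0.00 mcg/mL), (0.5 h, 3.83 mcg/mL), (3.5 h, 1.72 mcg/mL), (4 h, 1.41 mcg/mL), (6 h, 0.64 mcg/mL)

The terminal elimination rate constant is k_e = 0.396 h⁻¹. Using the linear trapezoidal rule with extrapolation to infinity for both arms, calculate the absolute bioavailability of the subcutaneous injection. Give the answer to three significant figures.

F = 0.110

Trapezoidal AUC_0→11 (IV):
  [0→4]: (28.22+5.79)/2 × 4 = 68.02
  [4→6]: (5.79+2.62)/2 × 2 = 8.41
  [6→7.5]: (2.62+1.45)/2 × 1.5 = 3.0525
  [7.5→9]: (1.45+0.80)/2 × 1.5 = 1.6875
  [9→11]: (0.80+0.36)/2 × 2 = 1.16
  Sum = 82.33 mcg/mL·h
IV tail: 0.36/0.396 = 0.909; AUC_iv,0→∞ = 82.33 + 0.909 = 83.239 mcg/mL·h
Trapezoidal AUC_0→6 (subcutaneous injection):
  [0→0.5]: (0.00+3.83)/2 × 0.5 = 0.9575
  [0.5→3.5]: (3.83+1.72)/2 × 3 = 8.325
  [3.5→4]: (1.72+1.41)/2 × 0.5 = 0.7825
  [4→6]: (1.41+0.64)/2 × 2 = 2.05
  Sum = 12.115 mcg/mL·h
subcutaneous injection tail: 0.64/0.396 = 1.616; AUC_ev,0→∞ = 12.115 + 1.616 = 13.731 mcg/mL·h
F = (AUC_ev/D_ev)/(AUC_iv/D_iv) = (13.731/375)/(83.239/250) = 0.036616/0.332956 = 0.1100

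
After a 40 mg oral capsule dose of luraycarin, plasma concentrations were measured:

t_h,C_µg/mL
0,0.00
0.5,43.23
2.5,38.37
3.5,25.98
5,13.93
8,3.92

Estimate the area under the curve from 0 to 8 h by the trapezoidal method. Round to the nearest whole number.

Trapezoidal AUC_0→8:
  [0→0.5]: (0.00+43.23)/2 × 0.5 = 10.8075
  [0.5→2.5]: (43.23+38.37)/2 × 2 = 81.6
  [2.5→3.5]: (38.37+25.98)/2 × 1 = 32.175
  [3.5→5]: (25.98+13.93)/2 × 1.5 = 29.9325
  [5→8]: (13.93+3.92)/2 × 3 = 26.775
  Sum = 181.29 µg/mL·h

AUC = 181 µg/mL·h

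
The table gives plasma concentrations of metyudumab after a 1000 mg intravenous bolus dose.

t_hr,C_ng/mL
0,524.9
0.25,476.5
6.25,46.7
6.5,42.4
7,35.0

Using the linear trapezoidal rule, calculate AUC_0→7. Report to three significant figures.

Trapezoidal AUC_0→7:
  [0→0.25]: (524.9+476.5)/2 × 0.25 = 125.175
  [0.25→6.25]: (476.5+46.7)/2 × 6 = 1569.6
  [6.25→6.5]: (46.7+42.4)/2 × 0.25 = 11.1375
  [6.5→7]: (42.4+35.0)/2 × 0.5 = 19.35
  Sum = 1725.2625 ng/mL·hr

AUC = 1730 ng/mL·hr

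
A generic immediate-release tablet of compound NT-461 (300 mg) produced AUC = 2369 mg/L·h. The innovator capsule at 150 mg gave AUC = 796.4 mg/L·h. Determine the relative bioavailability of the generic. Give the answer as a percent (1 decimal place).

F_rel = (AUC_test/D_test) / (AUC_ref/D_ref)
      = (2369/300) / (796.4/150)
      = 7.89667 / 5.30933 = 1.4873 = 148.73%

F_rel = 148.7%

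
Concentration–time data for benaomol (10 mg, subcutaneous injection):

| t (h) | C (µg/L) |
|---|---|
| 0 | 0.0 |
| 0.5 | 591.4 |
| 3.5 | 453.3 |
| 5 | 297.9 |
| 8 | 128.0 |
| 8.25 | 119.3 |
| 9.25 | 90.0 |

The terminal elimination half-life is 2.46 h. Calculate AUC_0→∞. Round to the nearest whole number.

AUC = 3372 µg/L·h

Trapezoidal AUC_0→9.25:
  [0→0.5]: (0.0+591.4)/2 × 0.5 = 147.85
  [0.5→3.5]: (591.4+453.3)/2 × 3 = 1567.05
  [3.5→5]: (453.3+297.9)/2 × 1.5 = 563.4
  [5→8]: (297.9+128.0)/2 × 3 = 638.85
  [8→8.25]: (128.0+119.3)/2 × 0.25 = 30.9125
  [8.25→9.25]: (119.3+90.0)/2 × 1 = 104.65
  Sum = 3052.7125 µg/L·h
k_e = ln2 / t½ = 0.693147 / 2.46 = 0.2818 h^-1
Extrapolated tail: C_last / k_e = 90.0 / 0.2818 = 319.375
AUC_0→∞ = 3052.7125 + 319.375 = 3372.0875 µg/L·h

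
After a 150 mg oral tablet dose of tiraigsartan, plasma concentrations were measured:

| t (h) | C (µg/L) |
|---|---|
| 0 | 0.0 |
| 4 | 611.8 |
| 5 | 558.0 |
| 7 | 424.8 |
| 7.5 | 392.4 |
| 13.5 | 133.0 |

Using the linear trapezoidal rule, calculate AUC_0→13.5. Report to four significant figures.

Trapezoidal AUC_0→13.5:
  [0→4]: (0.0+611.8)/2 × 4 = 1223.6
  [4→5]: (611.8+558.0)/2 × 1 = 584.9
  [5→7]: (558.0+424.8)/2 × 2 = 982.8
  [7→7.5]: (424.8+392.4)/2 × 0.5 = 204.3
  [7.5→13.5]: (392.4+133.0)/2 × 6 = 1576.2
  Sum = 4571.8 µg/L·h

AUC = 4572 µg/L·h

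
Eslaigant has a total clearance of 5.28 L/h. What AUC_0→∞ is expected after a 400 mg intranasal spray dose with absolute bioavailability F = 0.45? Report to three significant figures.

AUC_0→∞ = F × Dose / CL
        = 0.45 × 400 / 5.28 = 34.0909 mg/L·h

AUC = 34.1 mg/L·h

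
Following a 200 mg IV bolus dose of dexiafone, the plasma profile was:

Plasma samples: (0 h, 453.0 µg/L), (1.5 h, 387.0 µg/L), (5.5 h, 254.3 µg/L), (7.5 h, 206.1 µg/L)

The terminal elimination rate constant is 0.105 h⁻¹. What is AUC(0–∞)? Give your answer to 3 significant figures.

AUC = 4340 µg/L·h

Trapezoidal AUC_0→7.5:
  [0→1.5]: (453.0+387.0)/2 × 1.5 = 630.0
  [1.5→5.5]: (387.0+254.3)/2 × 4 = 1282.6
  [5.5→7.5]: (254.3+206.1)/2 × 2 = 460.4
  Sum = 2373.0 µg/L·h
Extrapolated tail: C_last / k_e = 206.1 / 0.105 = 1962.857
AUC_0→∞ = 2373.0 + 1962.857 = 4335.857 µg/L·h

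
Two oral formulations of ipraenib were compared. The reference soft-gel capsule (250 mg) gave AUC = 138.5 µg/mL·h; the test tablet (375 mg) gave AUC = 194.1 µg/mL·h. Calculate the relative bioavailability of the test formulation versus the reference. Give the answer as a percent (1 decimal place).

F_rel = 93.4%

F_rel = (AUC_test/D_test) / (AUC_ref/D_ref)
      = (194.1/375) / (138.5/250)
      = 0.5176 / 0.554 = 0.9343 = 93.43%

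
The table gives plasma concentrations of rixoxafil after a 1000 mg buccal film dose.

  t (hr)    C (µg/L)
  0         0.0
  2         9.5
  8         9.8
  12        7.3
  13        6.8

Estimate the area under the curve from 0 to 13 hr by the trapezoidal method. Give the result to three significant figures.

AUC = 109 µg/L·hr

Trapezoidal AUC_0→13:
  [0→2]: (0.0+9.5)/2 × 2 = 9.5
  [2→8]: (9.5+9.8)/2 × 6 = 57.9
  [8→12]: (9.8+7.3)/2 × 4 = 34.2
  [12→13]: (7.3+6.8)/2 × 1 = 7.05
  Sum = 108.65 µg/L·hr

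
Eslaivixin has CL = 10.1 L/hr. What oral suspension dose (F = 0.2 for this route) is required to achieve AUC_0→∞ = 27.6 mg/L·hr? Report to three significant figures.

Dose = 1390 mg

Dose = CL × AUC_0→∞ / F
     = 10.1 × 27.6 / 0.2 = 1393.8 mg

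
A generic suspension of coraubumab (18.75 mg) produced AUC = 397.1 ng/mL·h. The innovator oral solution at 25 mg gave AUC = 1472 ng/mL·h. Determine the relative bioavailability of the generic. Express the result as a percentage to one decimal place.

F_rel = 36.0%

F_rel = (AUC_test/D_test) / (AUC_ref/D_ref)
      = (397.1/18.75) / (1472/25)
      = 21.1787 / 58.88 = 0.3597 = 35.97%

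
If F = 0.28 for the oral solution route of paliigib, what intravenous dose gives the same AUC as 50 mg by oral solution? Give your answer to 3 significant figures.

D_iv = 14.0 mg

Systemic exposure from an extravascular dose = F × D_ev, so the equivalent IV dose is F × D_ev.
D_iv = F × D_ev = 0.28 × 50 = 14 mg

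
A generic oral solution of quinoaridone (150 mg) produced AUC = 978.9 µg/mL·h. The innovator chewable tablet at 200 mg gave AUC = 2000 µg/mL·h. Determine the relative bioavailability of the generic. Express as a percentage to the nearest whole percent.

F_rel = (AUC_test/D_test) / (AUC_ref/D_ref)
      = (978.9/150) / (2000/200)
      = 6.526 / 10 = 0.6526 = 65.26%

F_rel = 65%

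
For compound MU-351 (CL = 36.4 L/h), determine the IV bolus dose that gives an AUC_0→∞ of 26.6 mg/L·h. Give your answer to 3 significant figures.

Dose = 968 mg

Dose_iv = CL × AUC_0→∞
     = 36.4 × 26.6 = 968.24 mg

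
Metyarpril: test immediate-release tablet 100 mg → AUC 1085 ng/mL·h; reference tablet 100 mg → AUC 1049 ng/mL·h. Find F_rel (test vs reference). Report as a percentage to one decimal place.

F_rel = 103.4%

F_rel = (AUC_test/D_test) / (AUC_ref/D_ref)
      = (1085/100) / (1049/100)
      = 10.85 / 10.49 = 1.0343 = 103.43%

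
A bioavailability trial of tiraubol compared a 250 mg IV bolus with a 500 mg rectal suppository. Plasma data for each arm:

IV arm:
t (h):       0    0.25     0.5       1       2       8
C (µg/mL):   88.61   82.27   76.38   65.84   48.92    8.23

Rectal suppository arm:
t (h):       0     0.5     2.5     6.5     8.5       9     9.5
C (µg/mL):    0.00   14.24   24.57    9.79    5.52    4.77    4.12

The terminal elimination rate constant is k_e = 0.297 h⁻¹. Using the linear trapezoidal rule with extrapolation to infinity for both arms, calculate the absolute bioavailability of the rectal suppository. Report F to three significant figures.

F = 0.218

Trapezoidal AUC_0→8 (IV):
  [0→0.25]: (88.61+82.27)/2 × 0.25 = 21.36
  [0.25→0.5]: (82.27+76.38)/2 × 0.25 = 19.83125
  [0.5→1]: (76.38+65.84)/2 × 0.5 = 35.555
  [1→2]: (65.84+48.92)/2 × 1 = 57.38
  [2→8]: (48.92+8.23)/2 × 6 = 171.45
  Sum = 305.57625 µg/mL·h
IV tail: 8.23/0.297 = 27.710; AUC_iv,0→∞ = 305.57625 + 27.710 = 333.28625 µg/mL·h
Trapezoidal AUC_0→9.5 (rectal suppository):
  [0→0.5]: (0.00+14.24)/2 × 0.5 = 3.56
  [0.5→2.5]: (14.24+24.57)/2 × 2 = 38.81
  [2.5→6.5]: (24.57+9.79)/2 × 4 = 68.72
  [6.5→8.5]: (9.79+5.52)/2 × 2 = 15.31
  [8.5→9]: (5.52+4.77)/2 × 0.5 = 2.5725
  [9→9.5]: (4.77+4.12)/2 × 0.5 = 2.2225
  Sum = 131.195 µg/mL·h
rectal suppository tail: 4.12/0.297 = 13.872; AUC_ev,0→∞ = 131.195 + 13.872 = 145.067 µg/mL·h
F = (AUC_ev/D_ev)/(AUC_iv/D_iv) = (145.067/500)/(333.28625/250) = 0.290134/1.333145 = 0.2176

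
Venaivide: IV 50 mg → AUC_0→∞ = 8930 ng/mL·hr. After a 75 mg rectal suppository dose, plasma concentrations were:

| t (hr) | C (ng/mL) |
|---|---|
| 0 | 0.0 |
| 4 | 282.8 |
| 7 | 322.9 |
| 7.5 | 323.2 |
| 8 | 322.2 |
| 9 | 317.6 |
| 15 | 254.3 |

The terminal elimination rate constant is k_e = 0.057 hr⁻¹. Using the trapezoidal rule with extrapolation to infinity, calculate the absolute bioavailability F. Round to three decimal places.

Trapezoidal AUC_0→15 (rectal suppository):
  [0→4]: (0.0+282.8)/2 × 4 = 565.6
  [4→7]: (282.8+322.9)/2 × 3 = 908.55
  [7→7.5]: (322.9+323.2)/2 × 0.5 = 161.525
  [7.5→8]: (323.2+322.2)/2 × 0.5 = 161.35
  [8→9]: (322.2+317.6)/2 × 1 = 319.9
  [9→15]: (317.6+254.3)/2 × 6 = 1715.7
  Sum = 3832.625 ng/mL·hr
Tail: C_last/k_e = 254.3/0.057 = 4461.404
AUC_0→∞ (rectal suppository) = 3832.625 + 4461.404 = 8294.029 ng/mL·hr
F = (AUC_ev/D_ev)/(AUC_iv/D_iv) = (8294.029/75)/(8930/50) = 110.587/178.6 = 0.6192

F = 0.619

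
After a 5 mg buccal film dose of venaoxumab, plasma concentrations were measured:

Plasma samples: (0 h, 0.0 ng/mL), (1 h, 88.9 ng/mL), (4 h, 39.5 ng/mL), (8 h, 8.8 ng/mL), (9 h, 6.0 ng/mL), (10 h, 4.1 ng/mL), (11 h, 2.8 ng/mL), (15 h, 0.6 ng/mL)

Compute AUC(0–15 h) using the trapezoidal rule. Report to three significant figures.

Trapezoidal AUC_0→15:
  [0→1]: (0.0+88.9)/2 × 1 = 44.45
  [1→4]: (88.9+39.5)/2 × 3 = 192.6
  [4→8]: (39.5+8.8)/2 × 4 = 96.6
  [8→9]: (8.8+6.0)/2 × 1 = 7.4
  [9→10]: (6.0+4.1)/2 × 1 = 5.05
  [10→11]: (4.1+2.8)/2 × 1 = 3.45
  [11→15]: (2.8+0.6)/2 × 4 = 6.8
  Sum = 356.35 ng/mL·h

AUC = 356 ng/mL·h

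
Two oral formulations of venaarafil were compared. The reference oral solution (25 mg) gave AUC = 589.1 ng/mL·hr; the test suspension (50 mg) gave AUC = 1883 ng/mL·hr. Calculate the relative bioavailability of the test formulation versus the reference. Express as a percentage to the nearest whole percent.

F_rel = (AUC_test/D_test) / (AUC_ref/D_ref)
      = (1883/50) / (589.1/25)
      = 37.66 / 23.564 = 1.5982 = 159.82%

F_rel = 160%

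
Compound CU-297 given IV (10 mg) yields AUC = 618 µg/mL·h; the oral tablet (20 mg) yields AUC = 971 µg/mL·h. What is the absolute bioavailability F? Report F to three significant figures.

F = (AUC_ev / D_ev) / (AUC_iv / D_iv)
  = (971/20) / (618/10)
  = 48.55 / 61.8 = 0.7856

F = 0.786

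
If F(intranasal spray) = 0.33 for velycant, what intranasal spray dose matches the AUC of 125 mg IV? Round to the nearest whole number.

D_intranasal = 379 mg

For equal systemic exposure: F × D_ev = D_iv
D_ev = D_iv / F = 125 / 0.33 = 378.788 mg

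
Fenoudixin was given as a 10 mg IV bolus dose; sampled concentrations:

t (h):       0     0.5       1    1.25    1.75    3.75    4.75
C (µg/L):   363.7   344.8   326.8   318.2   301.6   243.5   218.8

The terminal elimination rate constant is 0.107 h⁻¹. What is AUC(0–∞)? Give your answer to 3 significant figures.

Trapezoidal AUC_0→4.75:
  [0→0.5]: (363.7+344.8)/2 × 0.5 = 177.125
  [0.5→1]: (344.8+326.8)/2 × 0.5 = 167.9
  [1→1.25]: (326.8+318.2)/2 × 0.25 = 80.625
  [1.25→1.75]: (318.2+301.6)/2 × 0.5 = 154.95
  [1.75→3.75]: (301.6+243.5)/2 × 2 = 545.1
  [3.75→4.75]: (243.5+218.8)/2 × 1 = 231.15
  Sum = 1356.85 µg/L·h
Extrapolated tail: C_last / k_e = 218.8 / 0.107 = 2044.860
AUC_0→∞ = 1356.85 + 2044.860 = 3401.71 µg/L·h

AUC = 3400 µg/L·h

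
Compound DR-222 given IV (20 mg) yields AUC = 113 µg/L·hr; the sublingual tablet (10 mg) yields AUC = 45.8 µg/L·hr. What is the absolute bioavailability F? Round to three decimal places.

F = (AUC_ev / D_ev) / (AUC_iv / D_iv)
  = (45.8/10) / (113/20)
  = 4.58 / 5.65 = 0.8106

F = 0.811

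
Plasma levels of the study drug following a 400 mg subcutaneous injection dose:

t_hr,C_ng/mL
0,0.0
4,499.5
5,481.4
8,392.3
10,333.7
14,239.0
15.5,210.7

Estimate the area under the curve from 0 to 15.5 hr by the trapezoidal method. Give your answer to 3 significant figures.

Trapezoidal AUC_0→15.5:
  [0→4]: (0.0+499.5)/2 × 4 = 999.0
  [4→5]: (499.5+481.4)/2 × 1 = 490.45
  [5→8]: (481.4+392.3)/2 × 3 = 1310.55
  [8→10]: (392.3+333.7)/2 × 2 = 726.0
  [10→14]: (333.7+239.0)/2 × 4 = 1145.4
  [14→15.5]: (239.0+210.7)/2 × 1.5 = 337.275
  Sum = 5008.675 ng/mL·hr

AUC = 5010 ng/mL·hr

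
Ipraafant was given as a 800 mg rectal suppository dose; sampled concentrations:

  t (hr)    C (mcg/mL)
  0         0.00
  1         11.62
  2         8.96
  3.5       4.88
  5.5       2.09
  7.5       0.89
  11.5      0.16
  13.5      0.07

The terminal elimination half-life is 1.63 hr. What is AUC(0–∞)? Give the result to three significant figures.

AUC = 38.9 mcg/mL·hr

Trapezoidal AUC_0→13.5:
  [0→1]: (0.00+11.62)/2 × 1 = 5.81
  [1→2]: (11.62+8.96)/2 × 1 = 10.29
  [2→3.5]: (8.96+4.88)/2 × 1.5 = 10.38
  [3.5→5.5]: (4.88+2.09)/2 × 2 = 6.97
  [5.5→7.5]: (2.09+0.89)/2 × 2 = 2.98
  [7.5→11.5]: (0.89+0.16)/2 × 4 = 2.1
  [11.5→13.5]: (0.16+0.07)/2 × 2 = 0.23
  Sum = 38.76 mcg/mL·hr
k_e = ln2 / t½ = 0.693147 / 1.63 = 0.4252 hr^-1
Extrapolated tail: C_last / k_e = 0.07 / 0.4252 = 0.165
AUC_0→∞ = 38.76 + 0.165 = 38.925 mcg/mL·hr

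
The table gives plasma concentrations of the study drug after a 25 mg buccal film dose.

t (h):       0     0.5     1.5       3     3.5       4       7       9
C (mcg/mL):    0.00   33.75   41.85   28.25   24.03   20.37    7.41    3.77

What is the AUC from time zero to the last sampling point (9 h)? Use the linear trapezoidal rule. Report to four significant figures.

Trapezoidal AUC_0→9:
  [0→0.5]: (0.00+33.75)/2 × 0.5 = 8.4375
  [0.5→1.5]: (33.75+41.85)/2 × 1 = 37.8
  [1.5→3]: (41.85+28.25)/2 × 1.5 = 52.575
  [3→3.5]: (28.25+24.03)/2 × 0.5 = 13.07
  [3.5→4]: (24.03+20.37)/2 × 0.5 = 11.1
  [4→7]: (20.37+7.41)/2 × 3 = 41.67
  [7→9]: (7.41+3.77)/2 × 2 = 11.18
  Sum = 175.8325 mcg/mL·h

AUC = 175.8 mcg/mL·h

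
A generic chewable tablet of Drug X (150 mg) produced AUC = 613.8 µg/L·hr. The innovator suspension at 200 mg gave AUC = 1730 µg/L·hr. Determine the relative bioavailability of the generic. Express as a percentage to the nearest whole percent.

F_rel = 47%

F_rel = (AUC_test/D_test) / (AUC_ref/D_ref)
      = (613.8/150) / (1730/200)
      = 4.092 / 8.65 = 0.4731 = 47.31%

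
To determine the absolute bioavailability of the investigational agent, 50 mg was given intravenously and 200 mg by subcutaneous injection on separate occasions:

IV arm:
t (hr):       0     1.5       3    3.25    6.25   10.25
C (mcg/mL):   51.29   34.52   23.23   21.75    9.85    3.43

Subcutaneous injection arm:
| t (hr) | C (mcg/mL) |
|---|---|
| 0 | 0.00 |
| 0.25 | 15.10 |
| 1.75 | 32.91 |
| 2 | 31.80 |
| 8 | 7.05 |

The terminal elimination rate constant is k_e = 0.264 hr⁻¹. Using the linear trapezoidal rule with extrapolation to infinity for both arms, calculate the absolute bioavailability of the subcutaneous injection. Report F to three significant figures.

F = 0.236

Trapezoidal AUC_0→10.25 (IV):
  [0→1.5]: (51.29+34.52)/2 × 1.5 = 64.3575
  [1.5→3]: (34.52+23.23)/2 × 1.5 = 43.3125
  [3→3.25]: (23.23+21.75)/2 × 0.25 = 5.6225
  [3.25→6.25]: (21.75+9.85)/2 × 3 = 47.4
  [6.25→10.25]: (9.85+3.43)/2 × 4 = 26.56
  Sum = 187.2525 mcg/mL·hr
IV tail: 3.43/0.264 = 12.992; AUC_iv,0→∞ = 187.2525 + 12.992 = 200.2445 mcg/mL·hr
Trapezoidal AUC_0→8 (subcutaneous injection):
  [0→0.25]: (0.00+15.10)/2 × 0.25 = 1.8875
  [0.25→1.75]: (15.10+32.91)/2 × 1.5 = 36.0075
  [1.75→2]: (32.91+31.80)/2 × 0.25 = 8.08875
  [2→8]: (31.80+7.05)/2 × 6 = 116.55
  Sum = 162.53375 mcg/mL·hr
subcutaneous injection tail: 7.05/0.264 = 26.705; AUC_ev,0→∞ = 162.53375 + 26.705 = 189.23875 mcg/mL·hr
F = (AUC_ev/D_ev)/(AUC_iv/D_iv) = (189.23875/200)/(200.2445/50) = 0.94619375/4.00489 = 0.2363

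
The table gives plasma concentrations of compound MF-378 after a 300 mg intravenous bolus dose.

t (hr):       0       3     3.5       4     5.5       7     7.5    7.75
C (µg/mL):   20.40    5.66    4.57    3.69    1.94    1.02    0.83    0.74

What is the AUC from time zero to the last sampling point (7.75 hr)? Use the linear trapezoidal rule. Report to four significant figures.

Trapezoidal AUC_0→7.75:
  [0→3]: (20.40+5.66)/2 × 3 = 39.09
  [3→3.5]: (5.66+4.57)/2 × 0.5 = 2.5575
  [3.5→4]: (4.57+3.69)/2 × 0.5 = 2.065
  [4→5.5]: (3.69+1.94)/2 × 1.5 = 4.2225
  [5.5→7]: (1.94+1.02)/2 × 1.5 = 2.22
  [7→7.5]: (1.02+0.83)/2 × 0.5 = 0.4625
  [7.5→7.75]: (0.83+0.74)/2 × 0.25 = 0.19625
  Sum = 50.81375 µg/mL·hr

AUC = 50.81 µg/mL·hr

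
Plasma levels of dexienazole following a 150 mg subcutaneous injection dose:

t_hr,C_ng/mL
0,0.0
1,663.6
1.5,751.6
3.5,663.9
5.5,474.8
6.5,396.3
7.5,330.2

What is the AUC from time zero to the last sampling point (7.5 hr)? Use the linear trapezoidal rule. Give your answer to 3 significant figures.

Trapezoidal AUC_0→7.5:
  [0→1]: (0.0+663.6)/2 × 1 = 331.8
  [1→1.5]: (663.6+751.6)/2 × 0.5 = 353.8
  [1.5→3.5]: (751.6+663.9)/2 × 2 = 1415.5
  [3.5→5.5]: (663.9+474.8)/2 × 2 = 1138.7
  [5.5→6.5]: (474.8+396.3)/2 × 1 = 435.55
  [6.5→7.5]: (396.3+330.2)/2 × 1 = 363.25
  Sum = 4038.6 ng/mL·hr

AUC = 4040 ng/mL·hr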